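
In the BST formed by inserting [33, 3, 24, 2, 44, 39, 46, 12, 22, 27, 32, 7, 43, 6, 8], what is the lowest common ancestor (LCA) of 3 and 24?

Tree insertion order: [33, 3, 24, 2, 44, 39, 46, 12, 22, 27, 32, 7, 43, 6, 8]
Tree (level-order array): [33, 3, 44, 2, 24, 39, 46, None, None, 12, 27, None, 43, None, None, 7, 22, None, 32, None, None, 6, 8]
In a BST, the LCA of p=3, q=24 is the first node v on the
root-to-leaf path with p <= v <= q (go left if both < v, right if both > v).
Walk from root:
  at 33: both 3 and 24 < 33, go left
  at 3: 3 <= 3 <= 24, this is the LCA
LCA = 3


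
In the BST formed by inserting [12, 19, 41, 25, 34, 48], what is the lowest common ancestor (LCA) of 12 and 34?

Tree insertion order: [12, 19, 41, 25, 34, 48]
Tree (level-order array): [12, None, 19, None, 41, 25, 48, None, 34]
In a BST, the LCA of p=12, q=34 is the first node v on the
root-to-leaf path with p <= v <= q (go left if both < v, right if both > v).
Walk from root:
  at 12: 12 <= 12 <= 34, this is the LCA
LCA = 12


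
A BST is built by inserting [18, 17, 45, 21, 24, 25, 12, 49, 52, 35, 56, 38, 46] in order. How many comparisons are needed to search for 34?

Search path for 34: 18 -> 45 -> 21 -> 24 -> 25 -> 35
Found: False
Comparisons: 6


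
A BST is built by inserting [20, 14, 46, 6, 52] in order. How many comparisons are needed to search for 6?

Search path for 6: 20 -> 14 -> 6
Found: True
Comparisons: 3


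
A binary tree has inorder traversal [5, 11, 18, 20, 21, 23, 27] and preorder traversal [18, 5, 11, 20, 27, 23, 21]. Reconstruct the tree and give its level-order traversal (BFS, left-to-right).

Inorder:  [5, 11, 18, 20, 21, 23, 27]
Preorder: [18, 5, 11, 20, 27, 23, 21]
Algorithm: preorder visits root first, so consume preorder in order;
for each root, split the current inorder slice at that value into
left-subtree inorder and right-subtree inorder, then recurse.
Recursive splits:
  root=18; inorder splits into left=[5, 11], right=[20, 21, 23, 27]
  root=5; inorder splits into left=[], right=[11]
  root=11; inorder splits into left=[], right=[]
  root=20; inorder splits into left=[], right=[21, 23, 27]
  root=27; inorder splits into left=[21, 23], right=[]
  root=23; inorder splits into left=[21], right=[]
  root=21; inorder splits into left=[], right=[]
Reconstructed level-order: [18, 5, 20, 11, 27, 23, 21]


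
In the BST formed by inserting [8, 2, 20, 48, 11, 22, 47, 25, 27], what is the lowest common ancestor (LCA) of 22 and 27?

Tree insertion order: [8, 2, 20, 48, 11, 22, 47, 25, 27]
Tree (level-order array): [8, 2, 20, None, None, 11, 48, None, None, 22, None, None, 47, 25, None, None, 27]
In a BST, the LCA of p=22, q=27 is the first node v on the
root-to-leaf path with p <= v <= q (go left if both < v, right if both > v).
Walk from root:
  at 8: both 22 and 27 > 8, go right
  at 20: both 22 and 27 > 20, go right
  at 48: both 22 and 27 < 48, go left
  at 22: 22 <= 22 <= 27, this is the LCA
LCA = 22


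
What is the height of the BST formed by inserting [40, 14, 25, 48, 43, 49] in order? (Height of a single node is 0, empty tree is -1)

Insertion order: [40, 14, 25, 48, 43, 49]
Tree (level-order array): [40, 14, 48, None, 25, 43, 49]
Compute height bottom-up (empty subtree = -1):
  height(25) = 1 + max(-1, -1) = 0
  height(14) = 1 + max(-1, 0) = 1
  height(43) = 1 + max(-1, -1) = 0
  height(49) = 1 + max(-1, -1) = 0
  height(48) = 1 + max(0, 0) = 1
  height(40) = 1 + max(1, 1) = 2
Height = 2


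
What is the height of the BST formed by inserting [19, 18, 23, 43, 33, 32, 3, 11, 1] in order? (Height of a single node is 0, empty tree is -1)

Insertion order: [19, 18, 23, 43, 33, 32, 3, 11, 1]
Tree (level-order array): [19, 18, 23, 3, None, None, 43, 1, 11, 33, None, None, None, None, None, 32]
Compute height bottom-up (empty subtree = -1):
  height(1) = 1 + max(-1, -1) = 0
  height(11) = 1 + max(-1, -1) = 0
  height(3) = 1 + max(0, 0) = 1
  height(18) = 1 + max(1, -1) = 2
  height(32) = 1 + max(-1, -1) = 0
  height(33) = 1 + max(0, -1) = 1
  height(43) = 1 + max(1, -1) = 2
  height(23) = 1 + max(-1, 2) = 3
  height(19) = 1 + max(2, 3) = 4
Height = 4


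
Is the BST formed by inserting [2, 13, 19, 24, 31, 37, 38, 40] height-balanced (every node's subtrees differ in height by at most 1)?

Tree (level-order array): [2, None, 13, None, 19, None, 24, None, 31, None, 37, None, 38, None, 40]
Definition: a tree is height-balanced if, at every node, |h(left) - h(right)| <= 1 (empty subtree has height -1).
Bottom-up per-node check:
  node 40: h_left=-1, h_right=-1, diff=0 [OK], height=0
  node 38: h_left=-1, h_right=0, diff=1 [OK], height=1
  node 37: h_left=-1, h_right=1, diff=2 [FAIL (|-1-1|=2 > 1)], height=2
  node 31: h_left=-1, h_right=2, diff=3 [FAIL (|-1-2|=3 > 1)], height=3
  node 24: h_left=-1, h_right=3, diff=4 [FAIL (|-1-3|=4 > 1)], height=4
  node 19: h_left=-1, h_right=4, diff=5 [FAIL (|-1-4|=5 > 1)], height=5
  node 13: h_left=-1, h_right=5, diff=6 [FAIL (|-1-5|=6 > 1)], height=6
  node 2: h_left=-1, h_right=6, diff=7 [FAIL (|-1-6|=7 > 1)], height=7
Node 37 violates the condition: |-1 - 1| = 2 > 1.
Result: Not balanced


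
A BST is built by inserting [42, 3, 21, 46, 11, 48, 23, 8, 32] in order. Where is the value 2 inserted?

Starting tree (level order): [42, 3, 46, None, 21, None, 48, 11, 23, None, None, 8, None, None, 32]
Insertion path: 42 -> 3
Result: insert 2 as left child of 3
Final tree (level order): [42, 3, 46, 2, 21, None, 48, None, None, 11, 23, None, None, 8, None, None, 32]


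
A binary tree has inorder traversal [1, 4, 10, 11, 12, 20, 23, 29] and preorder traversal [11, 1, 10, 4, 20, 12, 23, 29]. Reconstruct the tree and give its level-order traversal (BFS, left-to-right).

Inorder:  [1, 4, 10, 11, 12, 20, 23, 29]
Preorder: [11, 1, 10, 4, 20, 12, 23, 29]
Algorithm: preorder visits root first, so consume preorder in order;
for each root, split the current inorder slice at that value into
left-subtree inorder and right-subtree inorder, then recurse.
Recursive splits:
  root=11; inorder splits into left=[1, 4, 10], right=[12, 20, 23, 29]
  root=1; inorder splits into left=[], right=[4, 10]
  root=10; inorder splits into left=[4], right=[]
  root=4; inorder splits into left=[], right=[]
  root=20; inorder splits into left=[12], right=[23, 29]
  root=12; inorder splits into left=[], right=[]
  root=23; inorder splits into left=[], right=[29]
  root=29; inorder splits into left=[], right=[]
Reconstructed level-order: [11, 1, 20, 10, 12, 23, 4, 29]


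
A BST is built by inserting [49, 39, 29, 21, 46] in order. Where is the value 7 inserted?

Starting tree (level order): [49, 39, None, 29, 46, 21]
Insertion path: 49 -> 39 -> 29 -> 21
Result: insert 7 as left child of 21
Final tree (level order): [49, 39, None, 29, 46, 21, None, None, None, 7]


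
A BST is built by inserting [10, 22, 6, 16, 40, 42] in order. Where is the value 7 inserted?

Starting tree (level order): [10, 6, 22, None, None, 16, 40, None, None, None, 42]
Insertion path: 10 -> 6
Result: insert 7 as right child of 6
Final tree (level order): [10, 6, 22, None, 7, 16, 40, None, None, None, None, None, 42]


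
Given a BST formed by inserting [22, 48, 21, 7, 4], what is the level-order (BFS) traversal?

Tree insertion order: [22, 48, 21, 7, 4]
Tree (level-order array): [22, 21, 48, 7, None, None, None, 4]
BFS from the root, enqueuing left then right child of each popped node:
  queue [22] -> pop 22, enqueue [21, 48], visited so far: [22]
  queue [21, 48] -> pop 21, enqueue [7], visited so far: [22, 21]
  queue [48, 7] -> pop 48, enqueue [none], visited so far: [22, 21, 48]
  queue [7] -> pop 7, enqueue [4], visited so far: [22, 21, 48, 7]
  queue [4] -> pop 4, enqueue [none], visited so far: [22, 21, 48, 7, 4]
Result: [22, 21, 48, 7, 4]


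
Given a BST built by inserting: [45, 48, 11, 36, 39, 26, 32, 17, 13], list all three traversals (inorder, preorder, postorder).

Tree insertion order: [45, 48, 11, 36, 39, 26, 32, 17, 13]
Tree (level-order array): [45, 11, 48, None, 36, None, None, 26, 39, 17, 32, None, None, 13]
Inorder (L, root, R): [11, 13, 17, 26, 32, 36, 39, 45, 48]
Preorder (root, L, R): [45, 11, 36, 26, 17, 13, 32, 39, 48]
Postorder (L, R, root): [13, 17, 32, 26, 39, 36, 11, 48, 45]


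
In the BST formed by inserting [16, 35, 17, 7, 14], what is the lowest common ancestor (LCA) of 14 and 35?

Tree insertion order: [16, 35, 17, 7, 14]
Tree (level-order array): [16, 7, 35, None, 14, 17]
In a BST, the LCA of p=14, q=35 is the first node v on the
root-to-leaf path with p <= v <= q (go left if both < v, right if both > v).
Walk from root:
  at 16: 14 <= 16 <= 35, this is the LCA
LCA = 16


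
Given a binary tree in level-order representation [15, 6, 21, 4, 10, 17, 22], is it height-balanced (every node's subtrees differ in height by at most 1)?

Tree (level-order array): [15, 6, 21, 4, 10, 17, 22]
Definition: a tree is height-balanced if, at every node, |h(left) - h(right)| <= 1 (empty subtree has height -1).
Bottom-up per-node check:
  node 4: h_left=-1, h_right=-1, diff=0 [OK], height=0
  node 10: h_left=-1, h_right=-1, diff=0 [OK], height=0
  node 6: h_left=0, h_right=0, diff=0 [OK], height=1
  node 17: h_left=-1, h_right=-1, diff=0 [OK], height=0
  node 22: h_left=-1, h_right=-1, diff=0 [OK], height=0
  node 21: h_left=0, h_right=0, diff=0 [OK], height=1
  node 15: h_left=1, h_right=1, diff=0 [OK], height=2
All nodes satisfy the balance condition.
Result: Balanced


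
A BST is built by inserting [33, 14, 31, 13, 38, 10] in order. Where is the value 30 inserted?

Starting tree (level order): [33, 14, 38, 13, 31, None, None, 10]
Insertion path: 33 -> 14 -> 31
Result: insert 30 as left child of 31
Final tree (level order): [33, 14, 38, 13, 31, None, None, 10, None, 30]


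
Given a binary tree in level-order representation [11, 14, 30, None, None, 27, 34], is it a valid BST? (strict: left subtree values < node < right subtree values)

Level-order array: [11, 14, 30, None, None, 27, 34]
Validate using subtree bounds (lo, hi): at each node, require lo < value < hi,
then recurse left with hi=value and right with lo=value.
Preorder trace (stopping at first violation):
  at node 11 with bounds (-inf, +inf): OK
  at node 14 with bounds (-inf, 11): VIOLATION
Node 14 violates its bound: not (-inf < 14 < 11).
Result: Not a valid BST


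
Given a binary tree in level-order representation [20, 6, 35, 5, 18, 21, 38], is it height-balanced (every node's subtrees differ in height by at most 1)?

Tree (level-order array): [20, 6, 35, 5, 18, 21, 38]
Definition: a tree is height-balanced if, at every node, |h(left) - h(right)| <= 1 (empty subtree has height -1).
Bottom-up per-node check:
  node 5: h_left=-1, h_right=-1, diff=0 [OK], height=0
  node 18: h_left=-1, h_right=-1, diff=0 [OK], height=0
  node 6: h_left=0, h_right=0, diff=0 [OK], height=1
  node 21: h_left=-1, h_right=-1, diff=0 [OK], height=0
  node 38: h_left=-1, h_right=-1, diff=0 [OK], height=0
  node 35: h_left=0, h_right=0, diff=0 [OK], height=1
  node 20: h_left=1, h_right=1, diff=0 [OK], height=2
All nodes satisfy the balance condition.
Result: Balanced


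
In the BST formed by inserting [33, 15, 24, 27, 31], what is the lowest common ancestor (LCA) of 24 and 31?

Tree insertion order: [33, 15, 24, 27, 31]
Tree (level-order array): [33, 15, None, None, 24, None, 27, None, 31]
In a BST, the LCA of p=24, q=31 is the first node v on the
root-to-leaf path with p <= v <= q (go left if both < v, right if both > v).
Walk from root:
  at 33: both 24 and 31 < 33, go left
  at 15: both 24 and 31 > 15, go right
  at 24: 24 <= 24 <= 31, this is the LCA
LCA = 24


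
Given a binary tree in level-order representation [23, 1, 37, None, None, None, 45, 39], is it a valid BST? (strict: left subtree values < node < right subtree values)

Level-order array: [23, 1, 37, None, None, None, 45, 39]
Validate using subtree bounds (lo, hi): at each node, require lo < value < hi,
then recurse left with hi=value and right with lo=value.
Preorder trace (stopping at first violation):
  at node 23 with bounds (-inf, +inf): OK
  at node 1 with bounds (-inf, 23): OK
  at node 37 with bounds (23, +inf): OK
  at node 45 with bounds (37, +inf): OK
  at node 39 with bounds (37, 45): OK
No violation found at any node.
Result: Valid BST


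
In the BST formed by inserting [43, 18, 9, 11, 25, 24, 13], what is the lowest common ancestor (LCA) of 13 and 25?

Tree insertion order: [43, 18, 9, 11, 25, 24, 13]
Tree (level-order array): [43, 18, None, 9, 25, None, 11, 24, None, None, 13]
In a BST, the LCA of p=13, q=25 is the first node v on the
root-to-leaf path with p <= v <= q (go left if both < v, right if both > v).
Walk from root:
  at 43: both 13 and 25 < 43, go left
  at 18: 13 <= 18 <= 25, this is the LCA
LCA = 18


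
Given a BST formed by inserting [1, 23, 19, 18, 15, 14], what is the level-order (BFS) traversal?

Tree insertion order: [1, 23, 19, 18, 15, 14]
Tree (level-order array): [1, None, 23, 19, None, 18, None, 15, None, 14]
BFS from the root, enqueuing left then right child of each popped node:
  queue [1] -> pop 1, enqueue [23], visited so far: [1]
  queue [23] -> pop 23, enqueue [19], visited so far: [1, 23]
  queue [19] -> pop 19, enqueue [18], visited so far: [1, 23, 19]
  queue [18] -> pop 18, enqueue [15], visited so far: [1, 23, 19, 18]
  queue [15] -> pop 15, enqueue [14], visited so far: [1, 23, 19, 18, 15]
  queue [14] -> pop 14, enqueue [none], visited so far: [1, 23, 19, 18, 15, 14]
Result: [1, 23, 19, 18, 15, 14]


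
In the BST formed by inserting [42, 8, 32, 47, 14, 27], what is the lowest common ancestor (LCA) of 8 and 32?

Tree insertion order: [42, 8, 32, 47, 14, 27]
Tree (level-order array): [42, 8, 47, None, 32, None, None, 14, None, None, 27]
In a BST, the LCA of p=8, q=32 is the first node v on the
root-to-leaf path with p <= v <= q (go left if both < v, right if both > v).
Walk from root:
  at 42: both 8 and 32 < 42, go left
  at 8: 8 <= 8 <= 32, this is the LCA
LCA = 8


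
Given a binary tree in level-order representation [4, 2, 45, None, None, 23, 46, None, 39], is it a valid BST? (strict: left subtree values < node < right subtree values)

Level-order array: [4, 2, 45, None, None, 23, 46, None, 39]
Validate using subtree bounds (lo, hi): at each node, require lo < value < hi,
then recurse left with hi=value and right with lo=value.
Preorder trace (stopping at first violation):
  at node 4 with bounds (-inf, +inf): OK
  at node 2 with bounds (-inf, 4): OK
  at node 45 with bounds (4, +inf): OK
  at node 23 with bounds (4, 45): OK
  at node 39 with bounds (23, 45): OK
  at node 46 with bounds (45, +inf): OK
No violation found at any node.
Result: Valid BST


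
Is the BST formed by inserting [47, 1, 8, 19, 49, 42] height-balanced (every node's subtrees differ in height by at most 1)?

Tree (level-order array): [47, 1, 49, None, 8, None, None, None, 19, None, 42]
Definition: a tree is height-balanced if, at every node, |h(left) - h(right)| <= 1 (empty subtree has height -1).
Bottom-up per-node check:
  node 42: h_left=-1, h_right=-1, diff=0 [OK], height=0
  node 19: h_left=-1, h_right=0, diff=1 [OK], height=1
  node 8: h_left=-1, h_right=1, diff=2 [FAIL (|-1-1|=2 > 1)], height=2
  node 1: h_left=-1, h_right=2, diff=3 [FAIL (|-1-2|=3 > 1)], height=3
  node 49: h_left=-1, h_right=-1, diff=0 [OK], height=0
  node 47: h_left=3, h_right=0, diff=3 [FAIL (|3-0|=3 > 1)], height=4
Node 8 violates the condition: |-1 - 1| = 2 > 1.
Result: Not balanced


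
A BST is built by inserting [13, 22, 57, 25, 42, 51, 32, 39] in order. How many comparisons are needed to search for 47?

Search path for 47: 13 -> 22 -> 57 -> 25 -> 42 -> 51
Found: False
Comparisons: 6


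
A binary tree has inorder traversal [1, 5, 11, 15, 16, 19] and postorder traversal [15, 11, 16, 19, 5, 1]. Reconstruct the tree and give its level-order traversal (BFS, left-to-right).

Inorder:   [1, 5, 11, 15, 16, 19]
Postorder: [15, 11, 16, 19, 5, 1]
Algorithm: postorder visits root last, so walk postorder right-to-left;
each value is the root of the current inorder slice — split it at that
value, recurse on the right subtree first, then the left.
Recursive splits:
  root=1; inorder splits into left=[], right=[5, 11, 15, 16, 19]
  root=5; inorder splits into left=[], right=[11, 15, 16, 19]
  root=19; inorder splits into left=[11, 15, 16], right=[]
  root=16; inorder splits into left=[11, 15], right=[]
  root=11; inorder splits into left=[], right=[15]
  root=15; inorder splits into left=[], right=[]
Reconstructed level-order: [1, 5, 19, 16, 11, 15]


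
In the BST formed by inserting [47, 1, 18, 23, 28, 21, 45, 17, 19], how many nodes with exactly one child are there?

Tree built from: [47, 1, 18, 23, 28, 21, 45, 17, 19]
Tree (level-order array): [47, 1, None, None, 18, 17, 23, None, None, 21, 28, 19, None, None, 45]
Rule: These are nodes with exactly 1 non-null child.
Per-node child counts:
  node 47: 1 child(ren)
  node 1: 1 child(ren)
  node 18: 2 child(ren)
  node 17: 0 child(ren)
  node 23: 2 child(ren)
  node 21: 1 child(ren)
  node 19: 0 child(ren)
  node 28: 1 child(ren)
  node 45: 0 child(ren)
Matching nodes: [47, 1, 21, 28]
Count of nodes with exactly one child: 4


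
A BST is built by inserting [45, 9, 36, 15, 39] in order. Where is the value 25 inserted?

Starting tree (level order): [45, 9, None, None, 36, 15, 39]
Insertion path: 45 -> 9 -> 36 -> 15
Result: insert 25 as right child of 15
Final tree (level order): [45, 9, None, None, 36, 15, 39, None, 25]


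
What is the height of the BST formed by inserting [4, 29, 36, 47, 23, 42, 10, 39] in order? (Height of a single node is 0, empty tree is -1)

Insertion order: [4, 29, 36, 47, 23, 42, 10, 39]
Tree (level-order array): [4, None, 29, 23, 36, 10, None, None, 47, None, None, 42, None, 39]
Compute height bottom-up (empty subtree = -1):
  height(10) = 1 + max(-1, -1) = 0
  height(23) = 1 + max(0, -1) = 1
  height(39) = 1 + max(-1, -1) = 0
  height(42) = 1 + max(0, -1) = 1
  height(47) = 1 + max(1, -1) = 2
  height(36) = 1 + max(-1, 2) = 3
  height(29) = 1 + max(1, 3) = 4
  height(4) = 1 + max(-1, 4) = 5
Height = 5


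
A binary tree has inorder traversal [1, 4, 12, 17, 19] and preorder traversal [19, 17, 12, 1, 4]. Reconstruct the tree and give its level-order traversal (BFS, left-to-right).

Inorder:  [1, 4, 12, 17, 19]
Preorder: [19, 17, 12, 1, 4]
Algorithm: preorder visits root first, so consume preorder in order;
for each root, split the current inorder slice at that value into
left-subtree inorder and right-subtree inorder, then recurse.
Recursive splits:
  root=19; inorder splits into left=[1, 4, 12, 17], right=[]
  root=17; inorder splits into left=[1, 4, 12], right=[]
  root=12; inorder splits into left=[1, 4], right=[]
  root=1; inorder splits into left=[], right=[4]
  root=4; inorder splits into left=[], right=[]
Reconstructed level-order: [19, 17, 12, 1, 4]


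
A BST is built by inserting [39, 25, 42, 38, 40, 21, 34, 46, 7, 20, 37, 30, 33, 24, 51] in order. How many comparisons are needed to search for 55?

Search path for 55: 39 -> 42 -> 46 -> 51
Found: False
Comparisons: 4


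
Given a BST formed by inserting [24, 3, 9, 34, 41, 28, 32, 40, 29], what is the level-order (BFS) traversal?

Tree insertion order: [24, 3, 9, 34, 41, 28, 32, 40, 29]
Tree (level-order array): [24, 3, 34, None, 9, 28, 41, None, None, None, 32, 40, None, 29]
BFS from the root, enqueuing left then right child of each popped node:
  queue [24] -> pop 24, enqueue [3, 34], visited so far: [24]
  queue [3, 34] -> pop 3, enqueue [9], visited so far: [24, 3]
  queue [34, 9] -> pop 34, enqueue [28, 41], visited so far: [24, 3, 34]
  queue [9, 28, 41] -> pop 9, enqueue [none], visited so far: [24, 3, 34, 9]
  queue [28, 41] -> pop 28, enqueue [32], visited so far: [24, 3, 34, 9, 28]
  queue [41, 32] -> pop 41, enqueue [40], visited so far: [24, 3, 34, 9, 28, 41]
  queue [32, 40] -> pop 32, enqueue [29], visited so far: [24, 3, 34, 9, 28, 41, 32]
  queue [40, 29] -> pop 40, enqueue [none], visited so far: [24, 3, 34, 9, 28, 41, 32, 40]
  queue [29] -> pop 29, enqueue [none], visited so far: [24, 3, 34, 9, 28, 41, 32, 40, 29]
Result: [24, 3, 34, 9, 28, 41, 32, 40, 29]


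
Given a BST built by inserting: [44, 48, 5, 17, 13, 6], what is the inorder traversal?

Tree insertion order: [44, 48, 5, 17, 13, 6]
Tree (level-order array): [44, 5, 48, None, 17, None, None, 13, None, 6]
Inorder traversal: [5, 6, 13, 17, 44, 48]


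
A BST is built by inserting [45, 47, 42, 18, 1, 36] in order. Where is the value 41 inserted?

Starting tree (level order): [45, 42, 47, 18, None, None, None, 1, 36]
Insertion path: 45 -> 42 -> 18 -> 36
Result: insert 41 as right child of 36
Final tree (level order): [45, 42, 47, 18, None, None, None, 1, 36, None, None, None, 41]


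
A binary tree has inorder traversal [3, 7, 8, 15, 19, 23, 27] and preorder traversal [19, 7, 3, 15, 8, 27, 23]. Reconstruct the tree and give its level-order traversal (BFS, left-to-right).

Inorder:  [3, 7, 8, 15, 19, 23, 27]
Preorder: [19, 7, 3, 15, 8, 27, 23]
Algorithm: preorder visits root first, so consume preorder in order;
for each root, split the current inorder slice at that value into
left-subtree inorder and right-subtree inorder, then recurse.
Recursive splits:
  root=19; inorder splits into left=[3, 7, 8, 15], right=[23, 27]
  root=7; inorder splits into left=[3], right=[8, 15]
  root=3; inorder splits into left=[], right=[]
  root=15; inorder splits into left=[8], right=[]
  root=8; inorder splits into left=[], right=[]
  root=27; inorder splits into left=[23], right=[]
  root=23; inorder splits into left=[], right=[]
Reconstructed level-order: [19, 7, 27, 3, 15, 23, 8]


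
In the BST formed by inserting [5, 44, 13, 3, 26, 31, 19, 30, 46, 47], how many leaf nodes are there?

Tree built from: [5, 44, 13, 3, 26, 31, 19, 30, 46, 47]
Tree (level-order array): [5, 3, 44, None, None, 13, 46, None, 26, None, 47, 19, 31, None, None, None, None, 30]
Rule: A leaf has 0 children.
Per-node child counts:
  node 5: 2 child(ren)
  node 3: 0 child(ren)
  node 44: 2 child(ren)
  node 13: 1 child(ren)
  node 26: 2 child(ren)
  node 19: 0 child(ren)
  node 31: 1 child(ren)
  node 30: 0 child(ren)
  node 46: 1 child(ren)
  node 47: 0 child(ren)
Matching nodes: [3, 19, 30, 47]
Count of leaf nodes: 4


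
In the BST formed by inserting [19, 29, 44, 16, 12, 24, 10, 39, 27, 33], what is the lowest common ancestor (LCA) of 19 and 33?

Tree insertion order: [19, 29, 44, 16, 12, 24, 10, 39, 27, 33]
Tree (level-order array): [19, 16, 29, 12, None, 24, 44, 10, None, None, 27, 39, None, None, None, None, None, 33]
In a BST, the LCA of p=19, q=33 is the first node v on the
root-to-leaf path with p <= v <= q (go left if both < v, right if both > v).
Walk from root:
  at 19: 19 <= 19 <= 33, this is the LCA
LCA = 19


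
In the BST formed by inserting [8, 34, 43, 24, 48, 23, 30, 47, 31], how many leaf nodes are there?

Tree built from: [8, 34, 43, 24, 48, 23, 30, 47, 31]
Tree (level-order array): [8, None, 34, 24, 43, 23, 30, None, 48, None, None, None, 31, 47]
Rule: A leaf has 0 children.
Per-node child counts:
  node 8: 1 child(ren)
  node 34: 2 child(ren)
  node 24: 2 child(ren)
  node 23: 0 child(ren)
  node 30: 1 child(ren)
  node 31: 0 child(ren)
  node 43: 1 child(ren)
  node 48: 1 child(ren)
  node 47: 0 child(ren)
Matching nodes: [23, 31, 47]
Count of leaf nodes: 3


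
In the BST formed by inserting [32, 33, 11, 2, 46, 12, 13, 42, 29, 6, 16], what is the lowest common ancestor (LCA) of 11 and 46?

Tree insertion order: [32, 33, 11, 2, 46, 12, 13, 42, 29, 6, 16]
Tree (level-order array): [32, 11, 33, 2, 12, None, 46, None, 6, None, 13, 42, None, None, None, None, 29, None, None, 16]
In a BST, the LCA of p=11, q=46 is the first node v on the
root-to-leaf path with p <= v <= q (go left if both < v, right if both > v).
Walk from root:
  at 32: 11 <= 32 <= 46, this is the LCA
LCA = 32


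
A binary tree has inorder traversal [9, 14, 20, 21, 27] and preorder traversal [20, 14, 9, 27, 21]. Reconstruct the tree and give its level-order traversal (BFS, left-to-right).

Inorder:  [9, 14, 20, 21, 27]
Preorder: [20, 14, 9, 27, 21]
Algorithm: preorder visits root first, so consume preorder in order;
for each root, split the current inorder slice at that value into
left-subtree inorder and right-subtree inorder, then recurse.
Recursive splits:
  root=20; inorder splits into left=[9, 14], right=[21, 27]
  root=14; inorder splits into left=[9], right=[]
  root=9; inorder splits into left=[], right=[]
  root=27; inorder splits into left=[21], right=[]
  root=21; inorder splits into left=[], right=[]
Reconstructed level-order: [20, 14, 27, 9, 21]


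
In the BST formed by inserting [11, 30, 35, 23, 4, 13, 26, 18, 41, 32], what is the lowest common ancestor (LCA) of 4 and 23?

Tree insertion order: [11, 30, 35, 23, 4, 13, 26, 18, 41, 32]
Tree (level-order array): [11, 4, 30, None, None, 23, 35, 13, 26, 32, 41, None, 18]
In a BST, the LCA of p=4, q=23 is the first node v on the
root-to-leaf path with p <= v <= q (go left if both < v, right if both > v).
Walk from root:
  at 11: 4 <= 11 <= 23, this is the LCA
LCA = 11


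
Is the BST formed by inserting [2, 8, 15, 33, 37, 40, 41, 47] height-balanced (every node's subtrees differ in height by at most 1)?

Tree (level-order array): [2, None, 8, None, 15, None, 33, None, 37, None, 40, None, 41, None, 47]
Definition: a tree is height-balanced if, at every node, |h(left) - h(right)| <= 1 (empty subtree has height -1).
Bottom-up per-node check:
  node 47: h_left=-1, h_right=-1, diff=0 [OK], height=0
  node 41: h_left=-1, h_right=0, diff=1 [OK], height=1
  node 40: h_left=-1, h_right=1, diff=2 [FAIL (|-1-1|=2 > 1)], height=2
  node 37: h_left=-1, h_right=2, diff=3 [FAIL (|-1-2|=3 > 1)], height=3
  node 33: h_left=-1, h_right=3, diff=4 [FAIL (|-1-3|=4 > 1)], height=4
  node 15: h_left=-1, h_right=4, diff=5 [FAIL (|-1-4|=5 > 1)], height=5
  node 8: h_left=-1, h_right=5, diff=6 [FAIL (|-1-5|=6 > 1)], height=6
  node 2: h_left=-1, h_right=6, diff=7 [FAIL (|-1-6|=7 > 1)], height=7
Node 40 violates the condition: |-1 - 1| = 2 > 1.
Result: Not balanced


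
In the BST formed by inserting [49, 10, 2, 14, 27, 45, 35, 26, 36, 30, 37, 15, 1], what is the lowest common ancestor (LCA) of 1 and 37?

Tree insertion order: [49, 10, 2, 14, 27, 45, 35, 26, 36, 30, 37, 15, 1]
Tree (level-order array): [49, 10, None, 2, 14, 1, None, None, 27, None, None, 26, 45, 15, None, 35, None, None, None, 30, 36, None, None, None, 37]
In a BST, the LCA of p=1, q=37 is the first node v on the
root-to-leaf path with p <= v <= q (go left if both < v, right if both > v).
Walk from root:
  at 49: both 1 and 37 < 49, go left
  at 10: 1 <= 10 <= 37, this is the LCA
LCA = 10


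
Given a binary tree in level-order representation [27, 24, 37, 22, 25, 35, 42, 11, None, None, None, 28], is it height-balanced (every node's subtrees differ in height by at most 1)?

Tree (level-order array): [27, 24, 37, 22, 25, 35, 42, 11, None, None, None, 28]
Definition: a tree is height-balanced if, at every node, |h(left) - h(right)| <= 1 (empty subtree has height -1).
Bottom-up per-node check:
  node 11: h_left=-1, h_right=-1, diff=0 [OK], height=0
  node 22: h_left=0, h_right=-1, diff=1 [OK], height=1
  node 25: h_left=-1, h_right=-1, diff=0 [OK], height=0
  node 24: h_left=1, h_right=0, diff=1 [OK], height=2
  node 28: h_left=-1, h_right=-1, diff=0 [OK], height=0
  node 35: h_left=0, h_right=-1, diff=1 [OK], height=1
  node 42: h_left=-1, h_right=-1, diff=0 [OK], height=0
  node 37: h_left=1, h_right=0, diff=1 [OK], height=2
  node 27: h_left=2, h_right=2, diff=0 [OK], height=3
All nodes satisfy the balance condition.
Result: Balanced


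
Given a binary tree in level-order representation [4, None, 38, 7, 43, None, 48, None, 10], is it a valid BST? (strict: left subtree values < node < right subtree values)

Level-order array: [4, None, 38, 7, 43, None, 48, None, 10]
Validate using subtree bounds (lo, hi): at each node, require lo < value < hi,
then recurse left with hi=value and right with lo=value.
Preorder trace (stopping at first violation):
  at node 4 with bounds (-inf, +inf): OK
  at node 38 with bounds (4, +inf): OK
  at node 7 with bounds (4, 38): OK
  at node 48 with bounds (7, 38): VIOLATION
Node 48 violates its bound: not (7 < 48 < 38).
Result: Not a valid BST


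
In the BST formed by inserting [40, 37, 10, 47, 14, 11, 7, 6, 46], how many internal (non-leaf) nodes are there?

Tree built from: [40, 37, 10, 47, 14, 11, 7, 6, 46]
Tree (level-order array): [40, 37, 47, 10, None, 46, None, 7, 14, None, None, 6, None, 11]
Rule: An internal node has at least one child.
Per-node child counts:
  node 40: 2 child(ren)
  node 37: 1 child(ren)
  node 10: 2 child(ren)
  node 7: 1 child(ren)
  node 6: 0 child(ren)
  node 14: 1 child(ren)
  node 11: 0 child(ren)
  node 47: 1 child(ren)
  node 46: 0 child(ren)
Matching nodes: [40, 37, 10, 7, 14, 47]
Count of internal (non-leaf) nodes: 6


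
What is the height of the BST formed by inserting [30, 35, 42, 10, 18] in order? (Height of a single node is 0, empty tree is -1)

Insertion order: [30, 35, 42, 10, 18]
Tree (level-order array): [30, 10, 35, None, 18, None, 42]
Compute height bottom-up (empty subtree = -1):
  height(18) = 1 + max(-1, -1) = 0
  height(10) = 1 + max(-1, 0) = 1
  height(42) = 1 + max(-1, -1) = 0
  height(35) = 1 + max(-1, 0) = 1
  height(30) = 1 + max(1, 1) = 2
Height = 2


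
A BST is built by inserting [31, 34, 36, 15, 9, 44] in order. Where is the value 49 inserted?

Starting tree (level order): [31, 15, 34, 9, None, None, 36, None, None, None, 44]
Insertion path: 31 -> 34 -> 36 -> 44
Result: insert 49 as right child of 44
Final tree (level order): [31, 15, 34, 9, None, None, 36, None, None, None, 44, None, 49]


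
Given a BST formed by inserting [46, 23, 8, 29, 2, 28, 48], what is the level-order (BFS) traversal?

Tree insertion order: [46, 23, 8, 29, 2, 28, 48]
Tree (level-order array): [46, 23, 48, 8, 29, None, None, 2, None, 28]
BFS from the root, enqueuing left then right child of each popped node:
  queue [46] -> pop 46, enqueue [23, 48], visited so far: [46]
  queue [23, 48] -> pop 23, enqueue [8, 29], visited so far: [46, 23]
  queue [48, 8, 29] -> pop 48, enqueue [none], visited so far: [46, 23, 48]
  queue [8, 29] -> pop 8, enqueue [2], visited so far: [46, 23, 48, 8]
  queue [29, 2] -> pop 29, enqueue [28], visited so far: [46, 23, 48, 8, 29]
  queue [2, 28] -> pop 2, enqueue [none], visited so far: [46, 23, 48, 8, 29, 2]
  queue [28] -> pop 28, enqueue [none], visited so far: [46, 23, 48, 8, 29, 2, 28]
Result: [46, 23, 48, 8, 29, 2, 28]


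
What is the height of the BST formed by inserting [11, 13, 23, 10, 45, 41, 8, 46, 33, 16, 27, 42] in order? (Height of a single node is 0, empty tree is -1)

Insertion order: [11, 13, 23, 10, 45, 41, 8, 46, 33, 16, 27, 42]
Tree (level-order array): [11, 10, 13, 8, None, None, 23, None, None, 16, 45, None, None, 41, 46, 33, 42, None, None, 27]
Compute height bottom-up (empty subtree = -1):
  height(8) = 1 + max(-1, -1) = 0
  height(10) = 1 + max(0, -1) = 1
  height(16) = 1 + max(-1, -1) = 0
  height(27) = 1 + max(-1, -1) = 0
  height(33) = 1 + max(0, -1) = 1
  height(42) = 1 + max(-1, -1) = 0
  height(41) = 1 + max(1, 0) = 2
  height(46) = 1 + max(-1, -1) = 0
  height(45) = 1 + max(2, 0) = 3
  height(23) = 1 + max(0, 3) = 4
  height(13) = 1 + max(-1, 4) = 5
  height(11) = 1 + max(1, 5) = 6
Height = 6


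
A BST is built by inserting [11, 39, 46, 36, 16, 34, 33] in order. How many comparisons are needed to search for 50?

Search path for 50: 11 -> 39 -> 46
Found: False
Comparisons: 3


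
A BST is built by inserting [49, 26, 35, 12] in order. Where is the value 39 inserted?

Starting tree (level order): [49, 26, None, 12, 35]
Insertion path: 49 -> 26 -> 35
Result: insert 39 as right child of 35
Final tree (level order): [49, 26, None, 12, 35, None, None, None, 39]


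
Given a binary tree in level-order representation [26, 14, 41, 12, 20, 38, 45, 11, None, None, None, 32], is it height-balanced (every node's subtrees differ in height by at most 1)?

Tree (level-order array): [26, 14, 41, 12, 20, 38, 45, 11, None, None, None, 32]
Definition: a tree is height-balanced if, at every node, |h(left) - h(right)| <= 1 (empty subtree has height -1).
Bottom-up per-node check:
  node 11: h_left=-1, h_right=-1, diff=0 [OK], height=0
  node 12: h_left=0, h_right=-1, diff=1 [OK], height=1
  node 20: h_left=-1, h_right=-1, diff=0 [OK], height=0
  node 14: h_left=1, h_right=0, diff=1 [OK], height=2
  node 32: h_left=-1, h_right=-1, diff=0 [OK], height=0
  node 38: h_left=0, h_right=-1, diff=1 [OK], height=1
  node 45: h_left=-1, h_right=-1, diff=0 [OK], height=0
  node 41: h_left=1, h_right=0, diff=1 [OK], height=2
  node 26: h_left=2, h_right=2, diff=0 [OK], height=3
All nodes satisfy the balance condition.
Result: Balanced


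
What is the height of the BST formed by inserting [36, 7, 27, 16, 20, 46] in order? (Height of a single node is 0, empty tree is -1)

Insertion order: [36, 7, 27, 16, 20, 46]
Tree (level-order array): [36, 7, 46, None, 27, None, None, 16, None, None, 20]
Compute height bottom-up (empty subtree = -1):
  height(20) = 1 + max(-1, -1) = 0
  height(16) = 1 + max(-1, 0) = 1
  height(27) = 1 + max(1, -1) = 2
  height(7) = 1 + max(-1, 2) = 3
  height(46) = 1 + max(-1, -1) = 0
  height(36) = 1 + max(3, 0) = 4
Height = 4


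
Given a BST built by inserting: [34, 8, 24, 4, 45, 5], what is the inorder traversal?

Tree insertion order: [34, 8, 24, 4, 45, 5]
Tree (level-order array): [34, 8, 45, 4, 24, None, None, None, 5]
Inorder traversal: [4, 5, 8, 24, 34, 45]


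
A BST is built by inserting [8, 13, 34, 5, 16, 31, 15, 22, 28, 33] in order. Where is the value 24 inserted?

Starting tree (level order): [8, 5, 13, None, None, None, 34, 16, None, 15, 31, None, None, 22, 33, None, 28]
Insertion path: 8 -> 13 -> 34 -> 16 -> 31 -> 22 -> 28
Result: insert 24 as left child of 28
Final tree (level order): [8, 5, 13, None, None, None, 34, 16, None, 15, 31, None, None, 22, 33, None, 28, None, None, 24]


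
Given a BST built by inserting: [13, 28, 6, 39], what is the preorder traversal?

Tree insertion order: [13, 28, 6, 39]
Tree (level-order array): [13, 6, 28, None, None, None, 39]
Preorder traversal: [13, 6, 28, 39]


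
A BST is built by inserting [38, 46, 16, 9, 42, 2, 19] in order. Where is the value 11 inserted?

Starting tree (level order): [38, 16, 46, 9, 19, 42, None, 2]
Insertion path: 38 -> 16 -> 9
Result: insert 11 as right child of 9
Final tree (level order): [38, 16, 46, 9, 19, 42, None, 2, 11]


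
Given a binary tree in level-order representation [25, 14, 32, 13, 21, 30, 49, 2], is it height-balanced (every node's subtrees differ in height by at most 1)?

Tree (level-order array): [25, 14, 32, 13, 21, 30, 49, 2]
Definition: a tree is height-balanced if, at every node, |h(left) - h(right)| <= 1 (empty subtree has height -1).
Bottom-up per-node check:
  node 2: h_left=-1, h_right=-1, diff=0 [OK], height=0
  node 13: h_left=0, h_right=-1, diff=1 [OK], height=1
  node 21: h_left=-1, h_right=-1, diff=0 [OK], height=0
  node 14: h_left=1, h_right=0, diff=1 [OK], height=2
  node 30: h_left=-1, h_right=-1, diff=0 [OK], height=0
  node 49: h_left=-1, h_right=-1, diff=0 [OK], height=0
  node 32: h_left=0, h_right=0, diff=0 [OK], height=1
  node 25: h_left=2, h_right=1, diff=1 [OK], height=3
All nodes satisfy the balance condition.
Result: Balanced


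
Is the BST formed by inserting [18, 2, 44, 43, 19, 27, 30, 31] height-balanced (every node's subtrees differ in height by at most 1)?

Tree (level-order array): [18, 2, 44, None, None, 43, None, 19, None, None, 27, None, 30, None, 31]
Definition: a tree is height-balanced if, at every node, |h(left) - h(right)| <= 1 (empty subtree has height -1).
Bottom-up per-node check:
  node 2: h_left=-1, h_right=-1, diff=0 [OK], height=0
  node 31: h_left=-1, h_right=-1, diff=0 [OK], height=0
  node 30: h_left=-1, h_right=0, diff=1 [OK], height=1
  node 27: h_left=-1, h_right=1, diff=2 [FAIL (|-1-1|=2 > 1)], height=2
  node 19: h_left=-1, h_right=2, diff=3 [FAIL (|-1-2|=3 > 1)], height=3
  node 43: h_left=3, h_right=-1, diff=4 [FAIL (|3--1|=4 > 1)], height=4
  node 44: h_left=4, h_right=-1, diff=5 [FAIL (|4--1|=5 > 1)], height=5
  node 18: h_left=0, h_right=5, diff=5 [FAIL (|0-5|=5 > 1)], height=6
Node 27 violates the condition: |-1 - 1| = 2 > 1.
Result: Not balanced


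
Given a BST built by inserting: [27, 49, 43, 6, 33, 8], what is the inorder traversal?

Tree insertion order: [27, 49, 43, 6, 33, 8]
Tree (level-order array): [27, 6, 49, None, 8, 43, None, None, None, 33]
Inorder traversal: [6, 8, 27, 33, 43, 49]


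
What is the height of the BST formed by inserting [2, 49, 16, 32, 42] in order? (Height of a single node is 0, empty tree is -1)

Insertion order: [2, 49, 16, 32, 42]
Tree (level-order array): [2, None, 49, 16, None, None, 32, None, 42]
Compute height bottom-up (empty subtree = -1):
  height(42) = 1 + max(-1, -1) = 0
  height(32) = 1 + max(-1, 0) = 1
  height(16) = 1 + max(-1, 1) = 2
  height(49) = 1 + max(2, -1) = 3
  height(2) = 1 + max(-1, 3) = 4
Height = 4


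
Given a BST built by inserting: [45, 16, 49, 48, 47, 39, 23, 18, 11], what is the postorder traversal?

Tree insertion order: [45, 16, 49, 48, 47, 39, 23, 18, 11]
Tree (level-order array): [45, 16, 49, 11, 39, 48, None, None, None, 23, None, 47, None, 18]
Postorder traversal: [11, 18, 23, 39, 16, 47, 48, 49, 45]


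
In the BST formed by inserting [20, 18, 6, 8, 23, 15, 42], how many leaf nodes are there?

Tree built from: [20, 18, 6, 8, 23, 15, 42]
Tree (level-order array): [20, 18, 23, 6, None, None, 42, None, 8, None, None, None, 15]
Rule: A leaf has 0 children.
Per-node child counts:
  node 20: 2 child(ren)
  node 18: 1 child(ren)
  node 6: 1 child(ren)
  node 8: 1 child(ren)
  node 15: 0 child(ren)
  node 23: 1 child(ren)
  node 42: 0 child(ren)
Matching nodes: [15, 42]
Count of leaf nodes: 2


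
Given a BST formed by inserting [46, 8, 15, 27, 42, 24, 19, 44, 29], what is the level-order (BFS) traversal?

Tree insertion order: [46, 8, 15, 27, 42, 24, 19, 44, 29]
Tree (level-order array): [46, 8, None, None, 15, None, 27, 24, 42, 19, None, 29, 44]
BFS from the root, enqueuing left then right child of each popped node:
  queue [46] -> pop 46, enqueue [8], visited so far: [46]
  queue [8] -> pop 8, enqueue [15], visited so far: [46, 8]
  queue [15] -> pop 15, enqueue [27], visited so far: [46, 8, 15]
  queue [27] -> pop 27, enqueue [24, 42], visited so far: [46, 8, 15, 27]
  queue [24, 42] -> pop 24, enqueue [19], visited so far: [46, 8, 15, 27, 24]
  queue [42, 19] -> pop 42, enqueue [29, 44], visited so far: [46, 8, 15, 27, 24, 42]
  queue [19, 29, 44] -> pop 19, enqueue [none], visited so far: [46, 8, 15, 27, 24, 42, 19]
  queue [29, 44] -> pop 29, enqueue [none], visited so far: [46, 8, 15, 27, 24, 42, 19, 29]
  queue [44] -> pop 44, enqueue [none], visited so far: [46, 8, 15, 27, 24, 42, 19, 29, 44]
Result: [46, 8, 15, 27, 24, 42, 19, 29, 44]


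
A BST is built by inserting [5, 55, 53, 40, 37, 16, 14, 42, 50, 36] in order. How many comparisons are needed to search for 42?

Search path for 42: 5 -> 55 -> 53 -> 40 -> 42
Found: True
Comparisons: 5


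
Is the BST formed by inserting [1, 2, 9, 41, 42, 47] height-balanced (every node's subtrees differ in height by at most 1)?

Tree (level-order array): [1, None, 2, None, 9, None, 41, None, 42, None, 47]
Definition: a tree is height-balanced if, at every node, |h(left) - h(right)| <= 1 (empty subtree has height -1).
Bottom-up per-node check:
  node 47: h_left=-1, h_right=-1, diff=0 [OK], height=0
  node 42: h_left=-1, h_right=0, diff=1 [OK], height=1
  node 41: h_left=-1, h_right=1, diff=2 [FAIL (|-1-1|=2 > 1)], height=2
  node 9: h_left=-1, h_right=2, diff=3 [FAIL (|-1-2|=3 > 1)], height=3
  node 2: h_left=-1, h_right=3, diff=4 [FAIL (|-1-3|=4 > 1)], height=4
  node 1: h_left=-1, h_right=4, diff=5 [FAIL (|-1-4|=5 > 1)], height=5
Node 41 violates the condition: |-1 - 1| = 2 > 1.
Result: Not balanced
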